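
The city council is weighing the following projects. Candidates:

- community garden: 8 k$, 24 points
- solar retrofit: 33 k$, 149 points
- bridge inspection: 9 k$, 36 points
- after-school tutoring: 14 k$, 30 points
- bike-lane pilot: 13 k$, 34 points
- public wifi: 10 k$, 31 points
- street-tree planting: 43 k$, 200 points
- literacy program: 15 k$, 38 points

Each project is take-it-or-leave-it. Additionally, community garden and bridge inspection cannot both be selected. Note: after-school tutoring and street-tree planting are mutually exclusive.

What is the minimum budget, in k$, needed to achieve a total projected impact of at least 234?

Need the lightest bundle worth ≥ 234.
Taking bridge inspection + street-tree planting gives 236 (≥ 234) for 52 k$.
Below 52 k$ the best achievable stays under 234.

52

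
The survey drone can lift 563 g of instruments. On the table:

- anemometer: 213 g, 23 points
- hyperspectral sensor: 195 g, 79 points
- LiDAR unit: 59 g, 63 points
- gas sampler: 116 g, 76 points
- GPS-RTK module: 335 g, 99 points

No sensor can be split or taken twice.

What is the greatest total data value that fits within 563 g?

238

A density-first pass picks hyperspectral sensor + LiDAR unit + gas sampler — 218 at 370 g.
Replace hyperspectral sensor with GPS-RTK module: the trade gains 20 net, giving 238 at 510 g.
The closest alternative, hyperspectral sensor + LiDAR unit + gas sampler, reaches only 218.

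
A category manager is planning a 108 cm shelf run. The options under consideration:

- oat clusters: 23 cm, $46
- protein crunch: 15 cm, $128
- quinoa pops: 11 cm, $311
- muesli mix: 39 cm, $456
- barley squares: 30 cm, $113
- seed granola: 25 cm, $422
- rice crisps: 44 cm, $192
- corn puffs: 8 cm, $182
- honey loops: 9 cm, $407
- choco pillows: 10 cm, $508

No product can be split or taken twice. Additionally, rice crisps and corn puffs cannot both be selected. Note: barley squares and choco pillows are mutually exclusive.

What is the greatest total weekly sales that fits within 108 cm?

2286

Density check — choco pillows 50.80, honey loops 45.22, quinoa pops 28.27, corn puffs 22.75 are the best per cm.
Best packing: quinoa pops + muesli mix + seed granola + corn puffs + honey loops + choco pillows — 102 cm, 2286 total.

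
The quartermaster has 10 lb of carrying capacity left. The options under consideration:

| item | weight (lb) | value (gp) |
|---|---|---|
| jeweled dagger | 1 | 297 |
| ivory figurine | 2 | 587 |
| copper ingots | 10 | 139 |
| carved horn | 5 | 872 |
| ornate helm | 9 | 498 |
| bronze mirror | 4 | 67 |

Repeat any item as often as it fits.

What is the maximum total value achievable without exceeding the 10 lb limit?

2970

Taking 10×jeweled dagger: 10 lb used, 2970 in value.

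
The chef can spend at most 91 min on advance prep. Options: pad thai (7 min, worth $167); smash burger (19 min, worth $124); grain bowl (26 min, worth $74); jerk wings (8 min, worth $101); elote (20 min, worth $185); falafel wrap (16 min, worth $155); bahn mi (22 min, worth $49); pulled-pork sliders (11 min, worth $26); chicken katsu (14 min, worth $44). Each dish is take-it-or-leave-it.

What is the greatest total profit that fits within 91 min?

776

Best packing: pad thai + smash burger + jerk wings + elote + falafel wrap + chicken katsu — 84 min, 776 total.
Next best is pad thai + smash burger + jerk wings + elote + falafel wrap + pulled-pork sliders at 758 (81 min) — short by 18.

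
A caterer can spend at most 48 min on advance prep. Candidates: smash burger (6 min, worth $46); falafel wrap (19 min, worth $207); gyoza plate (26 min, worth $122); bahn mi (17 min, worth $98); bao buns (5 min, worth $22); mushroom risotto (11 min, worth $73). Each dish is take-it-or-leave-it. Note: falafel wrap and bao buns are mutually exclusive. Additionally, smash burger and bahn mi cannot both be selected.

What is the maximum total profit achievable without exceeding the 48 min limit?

378

Ranking by ratio (profit/min): falafel wrap 10.89, smash burger 7.67, mushroom risotto 6.64.
Best packing: falafel wrap + bahn mi + mushroom risotto — 47 min, 378 total.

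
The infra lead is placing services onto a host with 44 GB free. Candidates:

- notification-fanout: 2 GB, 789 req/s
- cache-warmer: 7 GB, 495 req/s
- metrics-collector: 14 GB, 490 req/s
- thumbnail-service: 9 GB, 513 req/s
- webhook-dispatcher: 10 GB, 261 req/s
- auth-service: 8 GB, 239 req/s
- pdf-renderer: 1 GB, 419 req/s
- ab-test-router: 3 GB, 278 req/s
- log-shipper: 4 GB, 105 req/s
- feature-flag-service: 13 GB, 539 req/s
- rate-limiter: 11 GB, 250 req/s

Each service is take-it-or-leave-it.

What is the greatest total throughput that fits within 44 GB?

3272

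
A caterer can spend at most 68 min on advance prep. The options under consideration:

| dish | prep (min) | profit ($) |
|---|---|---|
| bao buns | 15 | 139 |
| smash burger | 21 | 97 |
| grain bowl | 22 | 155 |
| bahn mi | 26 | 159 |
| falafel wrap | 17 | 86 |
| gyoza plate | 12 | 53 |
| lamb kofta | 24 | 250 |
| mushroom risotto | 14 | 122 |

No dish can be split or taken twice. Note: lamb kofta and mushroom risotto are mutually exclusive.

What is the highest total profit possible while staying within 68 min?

548

Ranking by ratio (profit/min): lamb kofta 10.42, bao buns 9.27, mushroom risotto 8.71.
Best packing: bao buns + bahn mi + lamb kofta — 65 min, 548 total.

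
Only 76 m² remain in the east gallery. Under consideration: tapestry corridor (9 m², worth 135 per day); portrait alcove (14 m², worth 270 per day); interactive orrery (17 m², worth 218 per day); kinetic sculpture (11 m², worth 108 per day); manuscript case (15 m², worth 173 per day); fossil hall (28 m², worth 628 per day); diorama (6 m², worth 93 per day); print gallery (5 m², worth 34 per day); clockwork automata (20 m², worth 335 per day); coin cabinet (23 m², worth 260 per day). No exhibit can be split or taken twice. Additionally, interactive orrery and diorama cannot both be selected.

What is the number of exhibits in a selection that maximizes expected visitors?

5

The maximum expected visitors within 76 m² is 1402.
For example tapestry corridor + portrait alcove + fossil hall + print gallery + clockwork automata achieves it, using 76 m².
Every optimal selection uses 5 exhibits.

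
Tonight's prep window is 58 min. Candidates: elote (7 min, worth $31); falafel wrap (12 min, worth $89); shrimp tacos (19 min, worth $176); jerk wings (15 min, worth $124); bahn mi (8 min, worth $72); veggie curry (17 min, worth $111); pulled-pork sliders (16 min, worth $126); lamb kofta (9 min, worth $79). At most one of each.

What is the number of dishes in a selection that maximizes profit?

Optimal total is 498.
One optimal bundle: shrimp tacos + jerk wings + bahn mi + pulled-pork sliders (58 min).
Any selection reaching 498 contains exactly 4 dishes.

4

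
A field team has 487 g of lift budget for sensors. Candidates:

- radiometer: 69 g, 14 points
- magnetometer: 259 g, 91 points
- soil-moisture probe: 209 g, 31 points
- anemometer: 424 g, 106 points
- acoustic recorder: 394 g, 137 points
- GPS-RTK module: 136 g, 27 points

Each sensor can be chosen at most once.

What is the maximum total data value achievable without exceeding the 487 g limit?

151

Filling by ratio: radiometer + magnetometer + GPS-RTK module for 132, with 23 g left unused.
Dropping magnetometer and GPS-RTK module frees 395 g; slotting in acoustic recorder (394 g) lifts the total to 151 at 463 g.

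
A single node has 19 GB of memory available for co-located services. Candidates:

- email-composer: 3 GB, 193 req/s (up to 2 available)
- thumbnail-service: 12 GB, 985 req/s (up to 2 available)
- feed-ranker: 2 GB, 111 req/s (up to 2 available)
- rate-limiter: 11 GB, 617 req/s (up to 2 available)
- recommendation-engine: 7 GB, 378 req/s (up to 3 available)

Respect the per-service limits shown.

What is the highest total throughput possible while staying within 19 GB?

By throughput per GB: thumbnail-service 82.08, email-composer 64.33, rate-limiter 56.09, feed-ranker 55.50 lead.
A density-first pass picks 2×email-composer + thumbnail-service — 1371 at 18 GB.
Replace email-composer with 2×feed-ranker: the trade gains 29 net, giving 1400 at 19 GB.
Nothing else within 19 GB beats 1400.

1400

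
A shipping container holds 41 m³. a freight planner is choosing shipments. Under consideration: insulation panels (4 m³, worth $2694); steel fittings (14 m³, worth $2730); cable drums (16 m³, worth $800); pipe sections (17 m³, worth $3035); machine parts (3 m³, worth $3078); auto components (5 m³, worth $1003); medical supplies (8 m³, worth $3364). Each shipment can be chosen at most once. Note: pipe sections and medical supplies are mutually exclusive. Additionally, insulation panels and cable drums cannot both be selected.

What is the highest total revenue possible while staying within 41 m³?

12869

Taking insulation panels + steel fittings + machine parts + auto components + medical supplies: 34 m³ used, 12869 in revenue.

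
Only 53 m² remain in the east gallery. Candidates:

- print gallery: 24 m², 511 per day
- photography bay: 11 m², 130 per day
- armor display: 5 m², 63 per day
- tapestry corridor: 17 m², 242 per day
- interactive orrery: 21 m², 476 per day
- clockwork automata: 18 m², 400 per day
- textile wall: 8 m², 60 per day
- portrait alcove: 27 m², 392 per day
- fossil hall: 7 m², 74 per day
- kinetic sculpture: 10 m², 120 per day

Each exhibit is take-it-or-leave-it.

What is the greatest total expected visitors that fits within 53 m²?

1061

A density-first pass picks armor display + interactive orrery + clockwork automata + fossil hall — 1013 at 51 m².
Dropping armor display and clockwork automata frees 23 m²; slotting in print gallery (24 m²) lifts the total to 1061 at 52 m².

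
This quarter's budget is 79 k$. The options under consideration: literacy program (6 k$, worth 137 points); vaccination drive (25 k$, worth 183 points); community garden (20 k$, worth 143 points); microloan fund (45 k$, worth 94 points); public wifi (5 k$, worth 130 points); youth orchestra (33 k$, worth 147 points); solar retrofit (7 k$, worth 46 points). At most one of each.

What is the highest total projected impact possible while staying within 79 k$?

643

Ranking by ratio (projected impact/k$): public wifi 26.00, literacy program 22.83, vaccination drive 7.32, community garden 7.15.
Filling by ratio: literacy program + vaccination drive + community garden + public wifi + solar retrofit for 639, with 16 k$ left unused.
Replace community garden with youth orchestra: the trade gains 4 net, giving 643 at 76 k$.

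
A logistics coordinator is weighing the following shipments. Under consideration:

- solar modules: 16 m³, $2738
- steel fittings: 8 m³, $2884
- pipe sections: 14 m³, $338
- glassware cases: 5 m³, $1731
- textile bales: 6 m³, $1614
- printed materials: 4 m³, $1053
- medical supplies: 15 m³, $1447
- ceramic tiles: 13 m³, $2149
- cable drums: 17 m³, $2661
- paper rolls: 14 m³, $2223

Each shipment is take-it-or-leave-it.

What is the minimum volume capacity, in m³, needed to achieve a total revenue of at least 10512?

46

Look for the lowest-volume combination reaching 10512.
solar modules + steel fittings + glassware cases + printed materials + ceramic tiles reaches 10555 using 46 m³.
Below 46 m³ the best achievable stays under 10512.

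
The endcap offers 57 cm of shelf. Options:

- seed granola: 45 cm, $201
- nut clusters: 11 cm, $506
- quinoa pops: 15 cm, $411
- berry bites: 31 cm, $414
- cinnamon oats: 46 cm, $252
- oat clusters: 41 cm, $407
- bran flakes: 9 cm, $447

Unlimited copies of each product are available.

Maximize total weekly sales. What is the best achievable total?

2741

By weekly sales per cm: bran flakes 49.67, nut clusters 46.00, quinoa pops 27.40, berry bites 13.35 lead.
The ratio heuristic lands on 6×bran flakes (2682) but leaves 3 cm idle.
The 9 cm tied up in bran flakes is better spent on nut clusters — total rises to 2741 (56 cm).
The spare 1 cm is too small for any remaining product, and no exchange beats 2741.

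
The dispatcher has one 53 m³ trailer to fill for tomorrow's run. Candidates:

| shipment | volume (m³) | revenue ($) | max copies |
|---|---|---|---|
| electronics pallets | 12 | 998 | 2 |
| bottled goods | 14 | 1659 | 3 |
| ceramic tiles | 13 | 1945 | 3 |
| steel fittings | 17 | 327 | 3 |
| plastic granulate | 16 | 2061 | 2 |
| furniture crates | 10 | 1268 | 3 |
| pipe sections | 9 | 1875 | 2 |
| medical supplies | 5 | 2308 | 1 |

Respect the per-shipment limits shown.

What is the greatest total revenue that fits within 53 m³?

By revenue per m³: medical supplies 461.60, pipe sections 208.33, ceramic tiles 149.62 lead.
Filling by ratio: 2×ceramic tiles + 2×pipe sections + medical supplies for 9948, with 4 m³ left unused.
The 13 m³ tied up in ceramic tiles is better spent on plastic granulate — total rises to 10064 (52 m³).
Nothing else within 53 m³ beats 10064.

10064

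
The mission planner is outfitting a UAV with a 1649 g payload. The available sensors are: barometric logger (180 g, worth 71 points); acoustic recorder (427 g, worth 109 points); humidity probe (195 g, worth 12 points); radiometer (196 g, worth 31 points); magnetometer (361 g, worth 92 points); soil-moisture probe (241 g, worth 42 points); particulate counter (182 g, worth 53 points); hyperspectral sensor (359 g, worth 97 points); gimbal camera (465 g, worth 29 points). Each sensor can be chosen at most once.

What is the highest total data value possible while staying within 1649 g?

422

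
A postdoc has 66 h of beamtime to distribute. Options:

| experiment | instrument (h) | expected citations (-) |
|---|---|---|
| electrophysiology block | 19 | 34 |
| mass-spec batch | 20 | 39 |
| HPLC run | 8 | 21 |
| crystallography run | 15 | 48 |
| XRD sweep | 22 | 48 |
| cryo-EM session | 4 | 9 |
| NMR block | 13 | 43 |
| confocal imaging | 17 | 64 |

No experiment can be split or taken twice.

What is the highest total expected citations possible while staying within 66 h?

Density check — confocal imaging 3.76, NMR block 3.31, crystallography run 3.20, HPLC run 2.62 are the best per h.
A density-first pass picks HPLC run + crystallography run + cryo-EM session + NMR block + confocal imaging — 185 at 57 h.
Dropping HPLC run and cryo-EM session frees 12 h; slotting in mass-spec batch (20 h) lifts the total to 194 at 65 h.

194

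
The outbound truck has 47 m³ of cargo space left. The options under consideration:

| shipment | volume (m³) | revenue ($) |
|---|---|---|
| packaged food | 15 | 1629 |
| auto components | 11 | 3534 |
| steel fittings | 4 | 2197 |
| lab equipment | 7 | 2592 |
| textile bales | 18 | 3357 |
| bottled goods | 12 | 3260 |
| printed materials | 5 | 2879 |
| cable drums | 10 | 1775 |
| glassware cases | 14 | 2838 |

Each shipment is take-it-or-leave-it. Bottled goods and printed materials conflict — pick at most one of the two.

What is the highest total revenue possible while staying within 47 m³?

Auto components + steel fittings + lab equipment + textile bales + printed materials uses 45 of the 47 m³ and totals 14559.
That's the maximum — no feasible swap from here does better than 14559.

14559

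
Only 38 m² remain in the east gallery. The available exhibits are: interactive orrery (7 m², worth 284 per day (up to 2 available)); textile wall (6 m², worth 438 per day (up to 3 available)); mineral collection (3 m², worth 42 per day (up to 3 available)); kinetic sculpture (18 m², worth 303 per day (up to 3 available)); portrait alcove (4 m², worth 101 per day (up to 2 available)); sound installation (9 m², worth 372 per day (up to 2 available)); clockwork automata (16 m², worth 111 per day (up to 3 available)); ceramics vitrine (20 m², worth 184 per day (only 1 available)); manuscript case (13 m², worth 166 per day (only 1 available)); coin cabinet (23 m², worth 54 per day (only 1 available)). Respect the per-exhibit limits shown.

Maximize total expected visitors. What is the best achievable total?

Filling by ratio: 3×textile wall + 2×sound installation for 2058, with 2 m² left unused.
Dropping sound installation frees 9 m²; slotting in interactive orrery + portrait alcove (11 m²) lifts the total to 2071 at 38 m².
Every other selection either busts 38 m² or exceeds an availability limit or fails to beat 2071.

2071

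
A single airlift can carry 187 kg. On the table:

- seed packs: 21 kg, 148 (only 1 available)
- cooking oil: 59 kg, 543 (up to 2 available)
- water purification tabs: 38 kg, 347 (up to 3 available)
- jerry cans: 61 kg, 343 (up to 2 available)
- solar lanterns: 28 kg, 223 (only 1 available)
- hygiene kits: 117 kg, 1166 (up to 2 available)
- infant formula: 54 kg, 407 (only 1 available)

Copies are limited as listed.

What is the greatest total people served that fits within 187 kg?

By people served per kg: hygiene kits 9.97, cooking oil 9.20, water purification tabs 9.13, solar lanterns 7.96 lead.
Taking the top-ratio supplies first gives cooking oil + hygiene kits for 1709 (176 kg).
Replace cooking oil with water purification tabs + solar lanterns: the trade gains 27 net, giving 1736 at 183 kg.

1736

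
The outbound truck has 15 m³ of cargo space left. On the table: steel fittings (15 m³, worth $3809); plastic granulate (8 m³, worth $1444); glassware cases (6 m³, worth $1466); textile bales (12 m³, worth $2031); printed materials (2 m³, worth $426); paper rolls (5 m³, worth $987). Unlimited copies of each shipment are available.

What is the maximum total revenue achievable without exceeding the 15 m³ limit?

3809

By revenue per m³: steel fittings 253.93, glassware cases 244.33, printed materials 213.00, paper rolls 197.40 lead.
The ratio ordering already packs tightly: steel fittings, 15 m³, 3809.
No other feasible combination exceeds 3809.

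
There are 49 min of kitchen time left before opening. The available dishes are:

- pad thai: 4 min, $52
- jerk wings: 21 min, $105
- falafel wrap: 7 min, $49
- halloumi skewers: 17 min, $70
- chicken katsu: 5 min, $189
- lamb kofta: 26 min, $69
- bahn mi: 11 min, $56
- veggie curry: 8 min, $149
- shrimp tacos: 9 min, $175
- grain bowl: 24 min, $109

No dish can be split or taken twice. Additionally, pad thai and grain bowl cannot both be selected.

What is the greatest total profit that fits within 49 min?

By profit per min: chicken katsu 37.80, shrimp tacos 19.44, veggie curry 18.62 lead.
Best packing: pad thai + jerk wings + chicken katsu + veggie curry + shrimp tacos — 47 min, 670 total.

670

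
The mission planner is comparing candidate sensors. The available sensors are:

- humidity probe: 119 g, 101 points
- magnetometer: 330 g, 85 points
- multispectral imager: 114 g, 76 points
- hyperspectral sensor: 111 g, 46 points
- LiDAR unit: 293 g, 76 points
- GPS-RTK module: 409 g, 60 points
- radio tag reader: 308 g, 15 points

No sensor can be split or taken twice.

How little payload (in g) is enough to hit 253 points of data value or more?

Look for the lowest-payload combination reaching 253.
humidity probe + multispectral imager + LiDAR unit: 253 data value at 526 g.
Below 526 g the best achievable stays under 253.

526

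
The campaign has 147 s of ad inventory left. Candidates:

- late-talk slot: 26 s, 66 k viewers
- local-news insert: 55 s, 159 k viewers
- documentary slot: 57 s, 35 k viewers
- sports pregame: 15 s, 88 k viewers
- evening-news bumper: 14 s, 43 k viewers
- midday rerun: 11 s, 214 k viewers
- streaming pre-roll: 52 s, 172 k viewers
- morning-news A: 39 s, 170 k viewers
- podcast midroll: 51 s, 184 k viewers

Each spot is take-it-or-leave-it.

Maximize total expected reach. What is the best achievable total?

722

A density-first pass picks sports pregame + evening-news bumper + midday rerun + morning-news A + podcast midroll — 699 at 130 s.
Dropping evening-news bumper frees 14 s; slotting in late-talk slot (26 s) lifts the total to 722 at 142 s.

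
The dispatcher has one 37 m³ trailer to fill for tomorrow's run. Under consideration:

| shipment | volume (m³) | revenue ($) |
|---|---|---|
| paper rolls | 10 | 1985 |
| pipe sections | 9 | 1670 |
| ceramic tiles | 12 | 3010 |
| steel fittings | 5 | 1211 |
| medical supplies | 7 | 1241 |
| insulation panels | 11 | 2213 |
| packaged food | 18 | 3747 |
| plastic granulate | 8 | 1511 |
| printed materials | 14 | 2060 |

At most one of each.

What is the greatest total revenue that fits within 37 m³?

8104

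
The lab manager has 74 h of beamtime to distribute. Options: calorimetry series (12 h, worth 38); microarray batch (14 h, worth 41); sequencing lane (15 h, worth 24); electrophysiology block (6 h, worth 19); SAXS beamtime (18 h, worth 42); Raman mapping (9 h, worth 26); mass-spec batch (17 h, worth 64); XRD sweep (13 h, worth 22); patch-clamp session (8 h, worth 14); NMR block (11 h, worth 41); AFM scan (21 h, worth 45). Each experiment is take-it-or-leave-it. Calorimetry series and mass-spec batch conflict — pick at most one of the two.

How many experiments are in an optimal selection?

6

The maximum expected citations within 74 h is 221.
microarray batch + electrophysiology block + SAXS beamtime + mass-spec batch + patch-clamp session + NMR block hits 221 at 74 h.
Any selection reaching 221 contains exactly 6 experiments.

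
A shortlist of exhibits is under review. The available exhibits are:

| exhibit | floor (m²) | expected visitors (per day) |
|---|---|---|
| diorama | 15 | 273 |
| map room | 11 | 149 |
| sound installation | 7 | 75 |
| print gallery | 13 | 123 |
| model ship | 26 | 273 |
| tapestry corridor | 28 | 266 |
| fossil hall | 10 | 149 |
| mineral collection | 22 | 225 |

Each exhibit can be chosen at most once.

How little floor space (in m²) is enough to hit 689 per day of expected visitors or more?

Need the lightest bundle worth ≥ 689.
diorama + map room + print gallery + fossil hall reaches 694 using 49 m².
No combination under 49 m² hits 689.

49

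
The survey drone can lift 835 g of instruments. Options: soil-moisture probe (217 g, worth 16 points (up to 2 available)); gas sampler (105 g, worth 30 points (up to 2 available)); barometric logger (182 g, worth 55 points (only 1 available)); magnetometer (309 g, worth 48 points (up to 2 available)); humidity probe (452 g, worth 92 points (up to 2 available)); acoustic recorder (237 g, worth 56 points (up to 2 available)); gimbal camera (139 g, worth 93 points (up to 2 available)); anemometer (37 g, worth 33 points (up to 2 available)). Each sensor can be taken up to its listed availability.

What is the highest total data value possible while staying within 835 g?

Ranking by ratio (data value/g): anemometer 0.89, gimbal camera 0.67, barometric logger 0.30, gas sampler 0.29.
Taking the top-ratio sensors first gives 2×gas sampler + barometric logger + 2×gimbal camera + 2×anemometer for 367 (744 g).
The 182 g tied up in barometric logger is better spent on acoustic recorder — total rises to 368 (799 g).

368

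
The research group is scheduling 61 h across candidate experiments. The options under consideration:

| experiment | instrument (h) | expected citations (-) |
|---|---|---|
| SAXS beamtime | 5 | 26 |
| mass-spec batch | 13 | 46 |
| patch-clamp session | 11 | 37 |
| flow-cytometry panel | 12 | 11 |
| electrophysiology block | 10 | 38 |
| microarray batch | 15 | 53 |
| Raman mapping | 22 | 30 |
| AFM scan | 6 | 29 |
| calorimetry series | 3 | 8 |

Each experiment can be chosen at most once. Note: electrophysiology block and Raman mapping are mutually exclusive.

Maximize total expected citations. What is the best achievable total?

Density check — SAXS beamtime 5.20, AFM scan 4.83, electrophysiology block 3.80 are the best per h.
SAXS beamtime + mass-spec batch + patch-clamp session + electrophysiology block + microarray batch + AFM scan uses 60 of the 61 h and totals 229.
The spare 1 h is too small for any remaining experiment, and no feasible exchange beats 229.

229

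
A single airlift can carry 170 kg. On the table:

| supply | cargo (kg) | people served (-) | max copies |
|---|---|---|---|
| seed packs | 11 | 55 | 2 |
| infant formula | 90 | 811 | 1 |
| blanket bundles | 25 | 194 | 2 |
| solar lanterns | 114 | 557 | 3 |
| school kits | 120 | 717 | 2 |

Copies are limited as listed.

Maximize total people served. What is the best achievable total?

1309

The ratio ordering already packs tightly: 2×seed packs + infant formula + 2×blanket bundles, 162 kg, 1309.
That's the maximum — no swap from here does better than 1309.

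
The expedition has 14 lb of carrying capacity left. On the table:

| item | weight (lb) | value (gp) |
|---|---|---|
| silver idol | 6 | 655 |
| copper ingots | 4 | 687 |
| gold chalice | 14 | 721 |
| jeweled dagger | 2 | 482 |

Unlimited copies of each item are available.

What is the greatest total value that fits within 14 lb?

3374

Density check — jeweled dagger 241.00, copper ingots 171.75, silver idol 109.17, gold chalice 51.50 are the best per lb.
The ratio ordering already packs tightly: 7×jeweled dagger, 14 lb, 3374.
Every other selection either busts 14 lb or fails to beat 3374.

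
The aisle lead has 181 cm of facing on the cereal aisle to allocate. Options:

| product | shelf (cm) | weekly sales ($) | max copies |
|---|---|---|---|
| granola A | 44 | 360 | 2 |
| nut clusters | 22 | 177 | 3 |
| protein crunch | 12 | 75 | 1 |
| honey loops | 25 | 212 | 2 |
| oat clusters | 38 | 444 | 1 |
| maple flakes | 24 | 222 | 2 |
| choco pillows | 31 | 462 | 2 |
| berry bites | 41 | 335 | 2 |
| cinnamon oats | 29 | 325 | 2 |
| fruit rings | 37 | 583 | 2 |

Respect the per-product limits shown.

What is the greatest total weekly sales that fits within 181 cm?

2534

Taking oat clusters + 2×choco pillows + 2×fruit rings: 174 cm used, 2534 in weekly sales.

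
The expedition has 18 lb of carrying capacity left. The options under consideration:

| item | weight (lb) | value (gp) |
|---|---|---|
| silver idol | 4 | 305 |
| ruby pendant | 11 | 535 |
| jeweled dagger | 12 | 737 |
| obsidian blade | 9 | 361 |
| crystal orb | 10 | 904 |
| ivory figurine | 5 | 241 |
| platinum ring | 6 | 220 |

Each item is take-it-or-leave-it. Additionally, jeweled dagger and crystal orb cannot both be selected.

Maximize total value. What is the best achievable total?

Taking silver idol + crystal orb: 14 lb used, 1209 in value.
The spare 4 lb is too small for any remaining item, and no feasible exchange beats 1209.

1209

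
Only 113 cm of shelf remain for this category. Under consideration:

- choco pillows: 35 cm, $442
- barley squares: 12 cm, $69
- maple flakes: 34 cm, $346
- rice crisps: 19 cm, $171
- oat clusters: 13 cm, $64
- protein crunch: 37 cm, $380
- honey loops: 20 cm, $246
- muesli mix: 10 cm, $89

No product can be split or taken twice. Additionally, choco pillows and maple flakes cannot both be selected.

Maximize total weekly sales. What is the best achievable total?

Best packing: choco pillows + rice crisps + protein crunch + honey loops — 111 cm, 1239 total.
The spare 2 cm is too small for any remaining product, and no feasible exchange beats 1239.

1239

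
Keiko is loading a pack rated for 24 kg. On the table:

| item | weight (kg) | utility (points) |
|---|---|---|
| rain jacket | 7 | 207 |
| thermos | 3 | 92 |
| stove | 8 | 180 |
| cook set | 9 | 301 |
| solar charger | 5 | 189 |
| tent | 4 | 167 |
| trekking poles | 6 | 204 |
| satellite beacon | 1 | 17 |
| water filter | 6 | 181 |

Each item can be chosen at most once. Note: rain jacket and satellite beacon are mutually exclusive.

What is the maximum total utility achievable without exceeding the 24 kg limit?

Cook set + solar charger + tent + trekking poles uses 24 of the 24 kg and totals 861.
No other feasible combination exceeds 861.

861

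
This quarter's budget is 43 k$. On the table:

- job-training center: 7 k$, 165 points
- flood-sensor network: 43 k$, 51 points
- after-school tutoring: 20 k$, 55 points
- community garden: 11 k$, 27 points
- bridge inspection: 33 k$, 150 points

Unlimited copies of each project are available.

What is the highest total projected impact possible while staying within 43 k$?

The ratio ordering already packs tightly: 6×job-training center, 42 k$, 990.
The spare 1 k$ is too small for any remaining project, and no exchange beats 990.

990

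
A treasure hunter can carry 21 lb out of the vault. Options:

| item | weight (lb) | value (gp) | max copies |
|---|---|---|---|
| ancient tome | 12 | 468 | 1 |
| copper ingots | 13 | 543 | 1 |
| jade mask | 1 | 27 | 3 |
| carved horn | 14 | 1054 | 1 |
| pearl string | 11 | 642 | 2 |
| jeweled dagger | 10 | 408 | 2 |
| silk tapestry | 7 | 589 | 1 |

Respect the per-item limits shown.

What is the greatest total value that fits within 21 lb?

1643

Ranking by ratio (value/lb): silk tapestry 84.14, carved horn 75.29, pearl string 58.36.
The ratio ordering already packs tightly: carved horn + silk tapestry, 21 lb, 1643.
That's the maximum — no swap from here does better than 1643.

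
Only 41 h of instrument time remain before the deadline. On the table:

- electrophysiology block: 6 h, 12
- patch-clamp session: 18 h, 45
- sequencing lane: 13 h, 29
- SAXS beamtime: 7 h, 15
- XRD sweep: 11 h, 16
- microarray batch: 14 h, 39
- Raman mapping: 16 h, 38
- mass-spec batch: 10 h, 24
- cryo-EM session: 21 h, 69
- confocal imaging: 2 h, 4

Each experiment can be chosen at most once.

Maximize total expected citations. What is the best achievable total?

Ranking by ratio (expected citations/h): cryo-EM session 3.29, microarray batch 2.79, patch-clamp session 2.50, mass-spec batch 2.40.
Electrophysiology block + microarray batch + cryo-EM session uses 41 of the 41 h and totals 120.
An exhaustive check of the 1024 subsets confirms 120.

120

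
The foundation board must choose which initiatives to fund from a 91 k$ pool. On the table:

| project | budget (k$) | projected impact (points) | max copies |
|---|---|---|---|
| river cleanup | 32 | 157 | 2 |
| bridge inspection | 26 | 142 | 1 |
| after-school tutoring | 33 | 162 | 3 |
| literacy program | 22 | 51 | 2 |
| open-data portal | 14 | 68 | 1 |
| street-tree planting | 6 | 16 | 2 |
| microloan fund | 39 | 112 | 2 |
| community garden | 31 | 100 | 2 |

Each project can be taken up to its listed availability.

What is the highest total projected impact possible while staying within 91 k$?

River cleanup + bridge inspection + after-school tutoring uses 91 of the 91 k$ and totals 461.
No other feasible combination exceeds 461.

461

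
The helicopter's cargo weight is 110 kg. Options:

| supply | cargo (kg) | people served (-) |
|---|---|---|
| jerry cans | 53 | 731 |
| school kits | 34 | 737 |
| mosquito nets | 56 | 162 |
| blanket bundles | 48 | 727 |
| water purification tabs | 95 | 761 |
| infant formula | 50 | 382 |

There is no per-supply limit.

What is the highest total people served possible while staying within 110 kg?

By people served per kg: school kits 21.68, blanket bundles 15.15, jerry cans 13.79 lead.
3×school kits uses 102 of the 110 kg and totals 2211.
That's the maximum — no swap from here does better than 2211.

2211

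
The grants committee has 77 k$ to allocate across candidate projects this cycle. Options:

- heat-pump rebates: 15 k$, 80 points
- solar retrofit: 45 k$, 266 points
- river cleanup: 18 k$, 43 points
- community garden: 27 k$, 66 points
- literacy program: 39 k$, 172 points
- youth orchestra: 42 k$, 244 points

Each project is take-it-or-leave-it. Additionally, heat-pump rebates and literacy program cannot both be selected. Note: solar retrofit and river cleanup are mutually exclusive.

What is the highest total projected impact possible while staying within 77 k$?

367

The ratio heuristic lands on heat-pump rebates + solar retrofit (346) but leaves 17 k$ idle.
Dropping solar retrofit frees 45 k$; slotting in river cleanup + youth orchestra (60 k$) lifts the total to 367 at 75 k$.
That's the maximum — no feasible swap from here does better than 367.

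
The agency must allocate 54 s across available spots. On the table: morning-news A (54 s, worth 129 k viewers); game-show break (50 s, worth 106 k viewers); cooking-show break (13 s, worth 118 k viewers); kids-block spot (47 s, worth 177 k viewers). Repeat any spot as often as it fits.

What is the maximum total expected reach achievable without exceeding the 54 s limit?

472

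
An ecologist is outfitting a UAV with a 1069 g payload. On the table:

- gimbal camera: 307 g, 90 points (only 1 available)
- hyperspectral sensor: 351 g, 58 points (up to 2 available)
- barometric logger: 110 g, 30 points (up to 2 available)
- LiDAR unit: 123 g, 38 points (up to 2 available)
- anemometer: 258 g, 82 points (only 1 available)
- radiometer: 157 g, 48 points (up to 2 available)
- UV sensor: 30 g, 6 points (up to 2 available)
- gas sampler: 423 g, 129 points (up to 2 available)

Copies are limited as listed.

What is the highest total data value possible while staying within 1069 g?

323

The ratio heuristic lands on 2×barometric logger + 2×LiDAR unit + anemometer + 2×radiometer + UV sensor (320) but leaves 1 g idle.
Dropping barometric logger and 2×radiometer frees 424 g; slotting in gas sampler (423 g) lifts the total to 323 at 1067 g.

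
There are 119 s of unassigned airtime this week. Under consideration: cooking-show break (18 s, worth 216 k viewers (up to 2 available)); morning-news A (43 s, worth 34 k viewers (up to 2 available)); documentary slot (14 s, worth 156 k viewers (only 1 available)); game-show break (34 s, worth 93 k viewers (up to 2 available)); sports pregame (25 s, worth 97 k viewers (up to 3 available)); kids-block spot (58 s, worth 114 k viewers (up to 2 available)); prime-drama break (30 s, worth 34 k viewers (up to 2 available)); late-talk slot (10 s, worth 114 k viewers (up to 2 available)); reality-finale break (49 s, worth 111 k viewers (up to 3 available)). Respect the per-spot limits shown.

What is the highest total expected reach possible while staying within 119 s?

927

Density check — cooking-show break 12.00, late-talk slot 11.40, documentary slot 11.14, sports pregame 3.88 are the best per s.
The ratio heuristic lands on 2×cooking-show break + documentary slot + sports pregame + 2×late-talk slot (913) but leaves 24 s idle.
The 25 s tied up in sports pregame is better spent on reality-finale break — total rises to 927 (119 s).
Every other selection either busts 119 s or exceeds an availability limit or fails to beat 927.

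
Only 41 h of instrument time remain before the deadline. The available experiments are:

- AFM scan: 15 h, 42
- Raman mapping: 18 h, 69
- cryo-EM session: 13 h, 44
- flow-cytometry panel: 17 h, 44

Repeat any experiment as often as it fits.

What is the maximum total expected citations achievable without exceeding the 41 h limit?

138

Density check — Raman mapping 3.83, cryo-EM session 3.38, AFM scan 2.80 are the best per h.
Best packing: 2×Raman mapping — 36 h, 138 total.
Every other selection either busts 41 h or fails to beat 138.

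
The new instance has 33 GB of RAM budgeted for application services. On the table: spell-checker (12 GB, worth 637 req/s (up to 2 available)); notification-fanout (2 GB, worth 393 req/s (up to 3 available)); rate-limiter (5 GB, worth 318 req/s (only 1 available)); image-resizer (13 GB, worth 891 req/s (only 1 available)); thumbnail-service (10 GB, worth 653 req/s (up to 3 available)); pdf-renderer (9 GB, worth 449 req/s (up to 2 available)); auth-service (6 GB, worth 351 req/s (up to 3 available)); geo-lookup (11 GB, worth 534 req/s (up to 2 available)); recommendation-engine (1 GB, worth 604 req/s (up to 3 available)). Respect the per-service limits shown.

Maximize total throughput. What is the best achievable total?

The ratio heuristic lands on 3×notification-fanout + image-resizer + thumbnail-service + 3×recommendation-engine (4535) but leaves 1 GB idle.
Replace thumbnail-service with rate-limiter + auth-service: the trade gains 16 net, giving 4551 at 33 GB.
Every other selection either busts 33 GB or exceeds an availability limit or fails to beat 4551.

4551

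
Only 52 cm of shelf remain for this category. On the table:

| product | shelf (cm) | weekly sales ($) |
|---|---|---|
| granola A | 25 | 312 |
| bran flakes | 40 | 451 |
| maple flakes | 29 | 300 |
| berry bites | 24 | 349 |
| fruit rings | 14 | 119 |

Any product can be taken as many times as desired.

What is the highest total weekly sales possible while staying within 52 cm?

The ratio ordering already packs tightly: 2×berry bites, 48 cm, 698.
Every other selection either busts 52 cm or fails to beat 698.

698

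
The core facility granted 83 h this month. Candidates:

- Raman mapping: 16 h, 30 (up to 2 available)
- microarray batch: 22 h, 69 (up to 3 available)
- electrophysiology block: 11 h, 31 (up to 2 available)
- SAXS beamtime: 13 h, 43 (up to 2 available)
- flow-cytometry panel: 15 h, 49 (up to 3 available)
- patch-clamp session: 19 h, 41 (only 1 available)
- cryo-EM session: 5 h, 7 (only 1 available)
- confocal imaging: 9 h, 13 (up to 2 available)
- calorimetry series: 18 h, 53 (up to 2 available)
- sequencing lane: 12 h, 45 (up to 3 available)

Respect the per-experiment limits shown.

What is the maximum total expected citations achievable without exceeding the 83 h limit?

The ratio heuristic lands on 2×SAXS beamtime + flow-cytometry panel + cryo-EM session + 3×sequencing lane (277) but leaves 1 h idle.
Replace 2×SAXS beamtime and cryo-EM session with 2×flow-cytometry panel: the trade gains 5 net, giving 282 at 81 h.

282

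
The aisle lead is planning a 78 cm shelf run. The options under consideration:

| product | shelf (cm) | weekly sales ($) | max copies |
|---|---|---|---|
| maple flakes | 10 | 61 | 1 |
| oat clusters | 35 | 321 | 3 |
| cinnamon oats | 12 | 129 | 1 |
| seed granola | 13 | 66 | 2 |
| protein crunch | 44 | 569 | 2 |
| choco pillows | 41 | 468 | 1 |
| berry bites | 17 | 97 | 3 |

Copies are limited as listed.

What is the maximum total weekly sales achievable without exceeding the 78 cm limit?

Taking the top-ratio products first gives maple flakes + cinnamon oats + protein crunch for 759 (66 cm).
Replace maple flakes with berry bites: the trade gains 36 net, giving 795 at 73 cm.

795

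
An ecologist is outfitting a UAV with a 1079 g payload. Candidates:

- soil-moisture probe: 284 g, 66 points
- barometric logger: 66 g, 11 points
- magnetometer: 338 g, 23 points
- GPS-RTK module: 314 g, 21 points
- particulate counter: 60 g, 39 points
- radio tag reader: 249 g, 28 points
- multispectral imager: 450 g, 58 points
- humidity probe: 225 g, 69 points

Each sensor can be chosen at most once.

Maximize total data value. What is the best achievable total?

232

Filling by ratio: soil-moisture probe + barometric logger + particulate counter + radio tag reader + humidity probe for 213, with 195 g left unused.
The 315 g tied up in barometric logger and radio tag reader is better spent on multispectral imager — total rises to 232 (1019 g).
Next best is soil-moisture probe + barometric logger + particulate counter + radio tag reader + humidity probe at 213 (884 g) — short by 19.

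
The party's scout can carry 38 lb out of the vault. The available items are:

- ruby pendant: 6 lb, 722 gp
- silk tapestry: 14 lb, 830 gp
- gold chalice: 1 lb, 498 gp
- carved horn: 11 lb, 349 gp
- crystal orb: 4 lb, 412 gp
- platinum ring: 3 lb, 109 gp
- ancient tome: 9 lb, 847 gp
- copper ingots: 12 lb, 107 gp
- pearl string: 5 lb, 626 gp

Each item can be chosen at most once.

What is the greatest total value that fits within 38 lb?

3632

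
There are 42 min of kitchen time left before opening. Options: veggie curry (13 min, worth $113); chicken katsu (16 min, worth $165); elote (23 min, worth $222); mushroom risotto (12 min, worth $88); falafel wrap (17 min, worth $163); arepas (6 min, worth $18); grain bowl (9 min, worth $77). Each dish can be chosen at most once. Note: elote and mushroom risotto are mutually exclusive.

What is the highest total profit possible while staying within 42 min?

405

A density-first pass picks chicken katsu + elote — 387 at 39 min.
Dropping elote frees 23 min; slotting in falafel wrap + grain bowl (26 min) lifts the total to 405 at 42 min.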